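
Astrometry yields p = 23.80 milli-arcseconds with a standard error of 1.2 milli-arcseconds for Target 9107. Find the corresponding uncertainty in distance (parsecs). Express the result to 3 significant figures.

d = 1/p, so σ_d = σ_p / p².
σ_d = 0.00120 / (0.02380)² = 0.00120 / 0.00056644 = 2.1185 pc.

2.12 pc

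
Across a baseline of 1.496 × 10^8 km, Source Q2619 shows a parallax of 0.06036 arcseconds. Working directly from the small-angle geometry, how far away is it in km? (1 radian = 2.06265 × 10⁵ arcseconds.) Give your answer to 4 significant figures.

5.112 × 10^14 km

θ = 0.06036″ = 0.06036/206265 = 2.9263 × 10^-7 rad.
d = B/θ = (1.496 × 10^8) / (2.9263 × 10^-7) = 5.1123 × 10^14 km.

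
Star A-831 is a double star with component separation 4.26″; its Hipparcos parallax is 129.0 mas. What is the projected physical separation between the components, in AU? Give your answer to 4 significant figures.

33.02 AU

d = 1/p = 1/0.1290″ = 7.7519 pc.
At distance d (pc), an angle of θ arcsec spans θ·d AU: s = 4.26 × 7.7519 = 33.023 AU.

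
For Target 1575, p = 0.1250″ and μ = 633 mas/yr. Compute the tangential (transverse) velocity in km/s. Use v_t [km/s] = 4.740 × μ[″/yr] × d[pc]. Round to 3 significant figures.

24.0 km/s

d = 1/p = 1/0.1250″ = 8 pc.
μ = 633 mas/yr = 0.633 ″/yr.
v_t = 4.74 × μ × d = 4.74 × 0.633 × 8 = 24.003 km/s.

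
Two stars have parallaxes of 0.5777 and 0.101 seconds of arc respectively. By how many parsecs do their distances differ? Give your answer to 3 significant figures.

8.17 pc

d_A = 1/0.5777″ = 1.731 pc; d_B = 1/0.1010″ = 9.901 pc.
|d_B − d_A| = |9.901 − 1.731| = 8.17 pc.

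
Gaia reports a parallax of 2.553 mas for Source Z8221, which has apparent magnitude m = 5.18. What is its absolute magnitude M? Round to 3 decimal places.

M = -2.785

d = 1/p = 1/0.002553″ = 391.7 pc.
m − M = 5 log₁₀(391.7) − 5 = 12.9648 − 5 = 7.9648.
M = m − (m − M) = 5.18 − 7.9648 = -2.785.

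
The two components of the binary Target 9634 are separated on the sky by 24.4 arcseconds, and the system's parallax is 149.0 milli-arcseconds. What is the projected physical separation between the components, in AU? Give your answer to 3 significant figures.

d = 1/p = 1/0.1490″ = 6.7114 pc.
At distance d (pc), an angle of θ arcsec spans θ·d AU: s = 24.4 × 6.7114 = 163.76 AU.

164 AU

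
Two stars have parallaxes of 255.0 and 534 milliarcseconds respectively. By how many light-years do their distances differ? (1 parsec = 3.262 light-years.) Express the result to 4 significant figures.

6.684 ly

d_A = 1/0.2550″ = 3.9216 pc; d_B = 1/0.5340″ = 1.8727 pc.
|d_B − d_A| = |1.8727 − 3.9216| = 2.0489 pc = 2.0489 × 3.262 ly = 6.6835 ly.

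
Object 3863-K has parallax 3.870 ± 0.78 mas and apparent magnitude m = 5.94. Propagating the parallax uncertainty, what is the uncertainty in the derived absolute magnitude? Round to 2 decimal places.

M = m − 5 log₁₀ d + 5 = m + 5 log₁₀ p + 5, so ∂M/∂p = 5/(p ln 10).
σ_M = (5/ln 10) · (σ_p/p) = 2.1715 × 0.78/3.870 = 2.1715 × 0.20155 = 0.43767.

σ_M = 0.44 mag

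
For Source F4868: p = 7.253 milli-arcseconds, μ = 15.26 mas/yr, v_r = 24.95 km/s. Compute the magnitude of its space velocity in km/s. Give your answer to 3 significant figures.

26.9 km/s

d = 1/p = 1/0.007253″ = 137.87 pc.
μ = 15.26 mas/yr = 0.01526 ″/yr.
v_t = 4.740 μ d = 4.740 × 0.01526 × 137.87 = 9.9725 km/s.
v = √(v_r² + v_t²) = √(24.95² + 9.9725²) = √721.953 = 26.869 km/s.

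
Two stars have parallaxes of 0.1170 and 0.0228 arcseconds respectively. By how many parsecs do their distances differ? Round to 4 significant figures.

35.31 pc

d_A = 1/0.1170″ = 8.547 pc; d_B = 1/0.02280″ = 43.86 pc.
|d_B − d_A| = |43.86 − 8.547| = 35.313 pc.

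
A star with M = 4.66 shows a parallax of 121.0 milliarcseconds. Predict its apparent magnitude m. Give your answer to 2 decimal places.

d = 1/p = 1/0.1210″ = 8.2645 pc.
m − M = 5 log₁₀ d − 5 = 5 log₁₀(8.2645) − 5 = 4.5861 − 5 = -0.4139.
m = M + (m − M) = 4.66 + (-0.4139) = 4.25.

m = 4.25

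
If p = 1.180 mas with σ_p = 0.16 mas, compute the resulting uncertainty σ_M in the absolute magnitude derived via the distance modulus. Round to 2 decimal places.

σ_M = 0.29 mag

M = m − 5 log₁₀ d + 5 = m + 5 log₁₀ p + 5, so ∂M/∂p = 5/(p ln 10).
σ_M = (5/ln 10) · (σ_p/p) = 2.1715 × 0.16/1.180 = 2.1715 × 0.13559 = 0.29443.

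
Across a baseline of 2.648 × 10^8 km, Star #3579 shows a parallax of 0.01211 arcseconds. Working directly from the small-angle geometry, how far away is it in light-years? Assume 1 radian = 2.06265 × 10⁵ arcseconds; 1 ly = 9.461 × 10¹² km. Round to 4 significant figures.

θ = 0.01211″ = 0.01211/206265 = 5.8711 × 10^-8 rad.
d = B/θ = (2.648 × 10^8) / (5.8711 × 10^-8) = 4.5102 × 10^15 km = (4.5102 × 10^15) / (9.461 × 10^12) ly = 476.71 ly.

476.7 ly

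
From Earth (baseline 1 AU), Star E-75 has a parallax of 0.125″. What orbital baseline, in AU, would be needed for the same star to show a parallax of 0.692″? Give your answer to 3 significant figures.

Parallax scales linearly with baseline: p ∝ B, so B = p_target / p_Earth × 1 AU.
B = 0.692 / 0.125 = 5.536 AU.

5.54 AU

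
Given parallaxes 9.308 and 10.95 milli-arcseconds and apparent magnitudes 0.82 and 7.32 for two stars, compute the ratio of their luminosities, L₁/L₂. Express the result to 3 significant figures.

d₁ = 1/p₁ = 1/0.009308″ = 107.43 pc; d₂ = 1/p₂ = 1/0.01095″ = 91.324 pc.
M₁ = m₁ − 5 log₁₀ d₁ + 5 = 0.82 − 10.1556 + 5 = -4.3356.
M₂ = 7.32 − 9.8029 + 5 = 2.5171.
L₁/L₂ = 10^(0.4(M₂ − M₁)) = 10^(0.4 × 6.8527) = 10^2.74108 = 550.91.

L₁/L₂ = 551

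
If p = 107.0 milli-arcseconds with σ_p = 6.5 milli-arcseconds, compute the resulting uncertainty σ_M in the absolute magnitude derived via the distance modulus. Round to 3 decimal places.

M = m − 5 log₁₀ d + 5 = m + 5 log₁₀ p + 5, so ∂M/∂p = 5/(p ln 10).
σ_M = (5/ln 10) · (σ_p/p) = 2.1715 × 6.5/107.0 = 2.1715 × 0.060748 = 0.13191.

σ_M = 0.132 mag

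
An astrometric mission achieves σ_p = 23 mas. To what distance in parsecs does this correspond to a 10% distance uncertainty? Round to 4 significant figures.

4.348 pc

σ_d/d = σ_p/p, so the condition is σ_p/p ≤ 0.10, i.e. p ≥ σ_p/0.10.
p_min = 23/0.10 = 230 mas = 0.23 arcsec.
d_max = 1/p_min = 1/0.23 = 4.3478 pc.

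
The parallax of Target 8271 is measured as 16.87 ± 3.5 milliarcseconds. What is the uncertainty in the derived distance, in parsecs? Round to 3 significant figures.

12.3 pc

d = 1/p, so σ_d = σ_p / p².
σ_d = 0.00350 / (0.01687)² = 0.00350 / 0.0002846 = 12.298 pc.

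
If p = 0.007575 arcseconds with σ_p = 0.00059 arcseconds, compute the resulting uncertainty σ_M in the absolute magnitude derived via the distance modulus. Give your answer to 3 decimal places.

σ_M = 0.169 mag

M = m − 5 log₁₀ d + 5 = m + 5 log₁₀ p + 5, so ∂M/∂p = 5/(p ln 10).
σ_M = (5/ln 10) · (σ_p/p) = 2.1715 × 0.00059/0.007575 = 2.1715 × 0.077888 = 0.16913.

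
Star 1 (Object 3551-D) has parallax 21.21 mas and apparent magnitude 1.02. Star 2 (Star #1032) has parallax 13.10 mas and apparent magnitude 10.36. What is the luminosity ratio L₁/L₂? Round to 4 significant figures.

d₁ = 1/p₁ = 1/0.02121″ = 47.148 pc; d₂ = 1/p₂ = 1/0.01310″ = 76.336 pc.
M₁ = m₁ − 5 log₁₀ d₁ + 5 = 1.02 − 8.3673 + 5 = -2.3473.
M₂ = 10.36 − 9.4136 + 5 = 5.9464.
L₁/L₂ = 10^(0.4(M₂ − M₁)) = 10^(0.4 × 8.2937) = 10^3.31748 = 2077.2.

L₁/L₂ = 2077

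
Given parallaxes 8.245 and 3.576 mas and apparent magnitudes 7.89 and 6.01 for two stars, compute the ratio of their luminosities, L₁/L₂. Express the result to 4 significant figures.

L₁/L₂ = 0.03330

d₁ = 1/p₁ = 1/0.008245″ = 121.29 pc; d₂ = 1/p₂ = 1/0.003576″ = 279.64 pc.
M₁ = m₁ − 5 log₁₀ d₁ + 5 = 7.89 − 10.4191 + 5 = 2.4709.
M₂ = 6.01 − 12.2330 + 5 = -1.2230.
L₁/L₂ = 10^(0.4(M₂ − M₁)) = 10^(0.4 × (-3.6939)) = 10^(-1.47756) = 0.0333.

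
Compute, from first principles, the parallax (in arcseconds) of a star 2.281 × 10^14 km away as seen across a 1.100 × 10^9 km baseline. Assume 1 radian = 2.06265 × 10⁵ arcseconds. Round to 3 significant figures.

θ ≈ B/d = (1.100 × 10^9) / (2.281 × 10^14) = 4.8224 × 10^-6 rad.
In arcseconds: 4.8224 × 10^-6 × 206265 = 0.99469″.

0.995 arcsec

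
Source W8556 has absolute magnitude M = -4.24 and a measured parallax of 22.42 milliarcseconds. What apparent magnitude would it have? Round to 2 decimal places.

m = -0.99

d = 1/p = 1/0.02242″ = 44.603 pc.
m − M = 5 log₁₀ d − 5 = 5 log₁₀(44.603) − 5 = 8.2468 − 5 = 3.2468.
m = M + (m − M) = -4.24 + 3.2468 = -0.99.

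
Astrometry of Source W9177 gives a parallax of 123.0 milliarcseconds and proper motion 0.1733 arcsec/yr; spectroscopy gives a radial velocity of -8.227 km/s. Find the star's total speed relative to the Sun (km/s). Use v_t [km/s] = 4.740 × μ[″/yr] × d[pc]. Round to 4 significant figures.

10.60 km/s

d = 1/p = 1/0.1230″ = 8.1301 pc.
v_t = 4.740 μ d = 4.740 × 0.1733 × 8.1301 = 6.6784 km/s.
v = √(v_r² + v_t²) = √((-8.227)² + 6.6784²) = √112.285 = 10.596 km/s.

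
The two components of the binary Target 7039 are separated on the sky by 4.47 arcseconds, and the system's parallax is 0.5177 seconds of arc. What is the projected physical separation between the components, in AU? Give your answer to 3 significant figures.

d = 1/p = 1/0.5177″ = 1.9316 pc.
At distance d (pc), an angle of θ arcsec spans θ·d AU: s = 4.47 × 1.9316 = 8.6343 AU.

8.63 AU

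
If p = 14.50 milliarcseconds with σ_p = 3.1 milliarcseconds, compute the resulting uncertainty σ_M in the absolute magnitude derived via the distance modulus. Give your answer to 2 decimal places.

M = m − 5 log₁₀ d + 5 = m + 5 log₁₀ p + 5, so ∂M/∂p = 5/(p ln 10).
σ_M = (5/ln 10) · (σ_p/p) = 2.1715 × 3.1/14.50 = 2.1715 × 0.21379 = 0.46424.

σ_M = 0.46 mag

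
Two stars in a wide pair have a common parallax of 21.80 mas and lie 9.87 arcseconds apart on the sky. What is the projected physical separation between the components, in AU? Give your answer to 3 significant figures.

d = 1/p = 1/0.02180″ = 45.872 pc.
At distance d (pc), an angle of θ arcsec spans θ·d AU: s = 9.87 × 45.872 = 452.76 AU.

453 AU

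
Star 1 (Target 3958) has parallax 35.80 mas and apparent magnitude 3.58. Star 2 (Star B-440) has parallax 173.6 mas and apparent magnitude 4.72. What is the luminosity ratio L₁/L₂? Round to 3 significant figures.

L₁/L₂ = 67.2

d₁ = 1/p₁ = 1/0.03580″ = 27.933 pc; d₂ = 1/p₂ = 1/0.1736″ = 5.7604 pc.
M₁ = m₁ − 5 log₁₀ d₁ + 5 = 3.58 − 7.2306 + 5 = 1.3494.
M₂ = 4.72 − 3.8023 + 5 = 5.9177.
L₁/L₂ = 10^(0.4(M₂ − M₁)) = 10^(0.4 × 4.5683) = 10^1.82732 = 67.192.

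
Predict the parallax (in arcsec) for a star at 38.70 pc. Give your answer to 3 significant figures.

0.0258 arcsec

p = 1/d = 1/38.7 = 0.02584 arcsec.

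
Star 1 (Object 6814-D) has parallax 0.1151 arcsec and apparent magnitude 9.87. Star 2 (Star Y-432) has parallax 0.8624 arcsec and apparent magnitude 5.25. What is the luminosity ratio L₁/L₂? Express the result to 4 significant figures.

d₁ = 1/p₁ = 1/0.1151″ = 8.6881 pc; d₂ = 1/p₂ = 1/0.8624″ = 1.1596 pc.
M₁ = m₁ − 5 log₁₀ d₁ + 5 = 9.87 − 4.6946 + 5 = 10.1754.
M₂ = 5.25 − 0.3215 + 5 = 9.9285.
L₁/L₂ = 10^(0.4(M₂ − M₁)) = 10^(0.4 × (-0.2469)) = 10^(-0.09876) = 0.7966.

L₁/L₂ = 0.7966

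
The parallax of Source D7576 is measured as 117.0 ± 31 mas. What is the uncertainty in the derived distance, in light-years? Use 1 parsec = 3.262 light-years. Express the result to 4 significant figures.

d = 1/p, so σ_d = σ_p / p².
σ_d = 0.0310 / (0.1170)² = 0.0310 / 0.013689 = 2.2646 pc = 2.2646 × 3.262 ly = 7.3871 ly.

7.387 ly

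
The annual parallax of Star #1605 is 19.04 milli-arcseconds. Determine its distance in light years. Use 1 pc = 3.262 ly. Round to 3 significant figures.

p = 19.04 milli-arcseconds = 0.01904 arcsec.
d = 1/p = 1/0.01904 = 52.521 pc.
In light-years: 52.521 × 3.262 = 171.32 ly.

171 light years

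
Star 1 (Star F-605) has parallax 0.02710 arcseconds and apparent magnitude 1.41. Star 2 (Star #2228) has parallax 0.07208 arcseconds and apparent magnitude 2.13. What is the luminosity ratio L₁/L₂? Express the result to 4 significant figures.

d₁ = 1/p₁ = 1/0.02710″ = 36.9 pc; d₂ = 1/p₂ = 1/0.07208″ = 13.873 pc.
M₁ = m₁ − 5 log₁₀ d₁ + 5 = 1.41 − 7.8351 + 5 = -1.4251.
M₂ = 2.13 − 5.7109 + 5 = 1.4191.
L₁/L₂ = 10^(0.4(M₂ − M₁)) = 10^(0.4 × 2.8442) = 10^1.13768 = 13.73.

L₁/L₂ = 13.73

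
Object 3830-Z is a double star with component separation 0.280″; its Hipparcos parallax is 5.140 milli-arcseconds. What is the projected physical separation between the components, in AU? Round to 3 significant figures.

d = 1/p = 1/0.005140″ = 194.55 pc.
At distance d (pc), an angle of θ arcsec spans θ·d AU: s = 0.280 × 194.55 = 54.474 AU.

54.5 AU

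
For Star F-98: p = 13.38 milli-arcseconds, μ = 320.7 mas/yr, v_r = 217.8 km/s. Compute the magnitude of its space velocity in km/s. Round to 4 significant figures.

245.7 km/s

d = 1/p = 1/0.01338″ = 74.738 pc.
μ = 320.7 mas/yr = 0.3207 ″/yr.
v_t = 4.740 μ d = 4.740 × 0.3207 × 74.738 = 113.61 km/s.
v = √(v_r² + v_t²) = √(217.8² + 113.61²) = √60344.1 = 245.65 km/s.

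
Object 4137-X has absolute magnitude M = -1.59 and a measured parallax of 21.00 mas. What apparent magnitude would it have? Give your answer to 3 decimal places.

d = 1/p = 1/0.02100″ = 47.619 pc.
m − M = 5 log₁₀ d − 5 = 5 log₁₀(47.619) − 5 = 8.3889 − 5 = 3.3889.
m = M + (m − M) = -1.59 + 3.3889 = 1.799.

m = 1.799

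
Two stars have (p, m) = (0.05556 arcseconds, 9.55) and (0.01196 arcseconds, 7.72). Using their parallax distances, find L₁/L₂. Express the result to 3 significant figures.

d₁ = 1/p₁ = 1/0.05556″ = 17.999 pc; d₂ = 1/p₂ = 1/0.01196″ = 83.612 pc.
M₁ = m₁ − 5 log₁₀ d₁ + 5 = 9.55 − 6.2762 + 5 = 8.2738.
M₂ = 7.72 − 9.6113 + 5 = 3.1087.
L₁/L₂ = 10^(0.4(M₂ − M₁)) = 10^(0.4 × (-5.1651)) = 10^(-2.06604) = 0.0085893.

L₁/L₂ = 0.00859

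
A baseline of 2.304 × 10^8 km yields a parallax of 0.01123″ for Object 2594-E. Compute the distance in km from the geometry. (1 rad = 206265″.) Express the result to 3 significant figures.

4.23 × 10^15 km

θ = 0.01123″ = 0.01123/206265 = 5.4445 × 10^-8 rad.
d = B/θ = (2.304 × 10^8) / (5.4445 × 10^-8) = 4.2318 × 10^15 km.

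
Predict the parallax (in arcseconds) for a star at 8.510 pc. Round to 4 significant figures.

p = 1/d = 1/8.51 = 0.11751 arcsec.

0.1175 arcsec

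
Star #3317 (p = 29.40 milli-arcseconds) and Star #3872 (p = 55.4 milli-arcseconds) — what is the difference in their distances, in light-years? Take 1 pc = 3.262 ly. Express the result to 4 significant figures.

d_A = 1/0.02940″ = 34.014 pc; d_B = 1/0.05540″ = 18.051 pc.
|d_B − d_A| = |18.051 − 34.014| = 15.963 pc = 15.963 × 3.262 ly = 52.071 ly.

52.07 ly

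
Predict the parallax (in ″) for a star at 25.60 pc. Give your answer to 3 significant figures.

p = 1/d = 1/25.6 = 0.039063 arcsec.

0.0391 ″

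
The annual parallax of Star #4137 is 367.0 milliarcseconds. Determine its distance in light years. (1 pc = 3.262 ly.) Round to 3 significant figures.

p = 367.0 milliarcseconds = 0.3670 arcsec.
d = 1/p = 1/0.3670 = 2.7248 pc.
In light-years: 2.7248 × 3.262 = 8.8883 ly.

8.89 light years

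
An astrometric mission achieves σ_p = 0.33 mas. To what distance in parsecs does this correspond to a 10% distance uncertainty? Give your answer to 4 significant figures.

σ_d/d = σ_p/p, so the condition is σ_p/p ≤ 0.10, i.e. p ≥ σ_p/0.10.
p_min = 0.33/0.10 = 3.3 mas = 0.0033 arcsec.
d_max = 1/p_min = 1/0.0033 = 303.03 pc.

303.0 pc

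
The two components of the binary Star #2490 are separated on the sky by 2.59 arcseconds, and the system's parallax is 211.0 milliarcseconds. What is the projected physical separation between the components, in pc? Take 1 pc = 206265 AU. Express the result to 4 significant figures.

d = 1/p = 1/0.2110″ = 4.7393 pc.
At distance d (pc), an angle of θ arcsec spans θ·d AU: s = 2.59 × 4.7393 = 12.275 AU.
= 12.275 / 206265 = 5.9511 × 10^-5 pc.

5.951 × 10^-5 pc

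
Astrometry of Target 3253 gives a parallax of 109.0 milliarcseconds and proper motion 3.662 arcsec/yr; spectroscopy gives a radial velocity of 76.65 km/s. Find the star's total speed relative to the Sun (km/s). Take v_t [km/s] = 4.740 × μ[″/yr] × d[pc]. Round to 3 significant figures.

d = 1/p = 1/0.1090″ = 9.1743 pc.
v_t = 4.740 μ d = 4.740 × 3.662 × 9.1743 = 159.25 km/s.
v = √(v_r² + v_t²) = √(76.65² + 159.25²) = √31235.8 = 176.74 km/s.

177 km/s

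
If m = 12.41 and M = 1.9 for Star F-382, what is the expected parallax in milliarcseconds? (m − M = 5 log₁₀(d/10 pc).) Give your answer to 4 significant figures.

0.7907 mas

m − M = 12.41 − 1.9 = 10.51.
d = 10^((m−M)/5 + 1) = 10^3.102 = 1264.7 pc.
p = 1/d = 1/1264.7 = 0.0007907 arcsec = 0.7907 mas.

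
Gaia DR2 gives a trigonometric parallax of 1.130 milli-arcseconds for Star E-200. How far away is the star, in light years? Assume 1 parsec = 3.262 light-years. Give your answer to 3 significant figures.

2890 light years

p = 1.130 milli-arcseconds = 0.001130 arcsec.
d = 1/p = 1/0.001130 = 884.96 pc.
In light-years: 884.96 × 3.262 = 2886.7 ly.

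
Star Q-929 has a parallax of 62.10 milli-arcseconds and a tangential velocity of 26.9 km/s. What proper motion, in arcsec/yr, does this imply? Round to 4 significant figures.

d = 1/p = 1/0.06210″ = 16.103 pc.
μ = v_t / (4.74 d) = 26.9 / (4.74 × 16.103) = 26.9 / 76.328 = 0.35243 ″/yr.

0.3524 arcsec/yr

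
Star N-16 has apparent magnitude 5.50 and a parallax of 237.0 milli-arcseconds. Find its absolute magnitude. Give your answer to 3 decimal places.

M = 7.374

d = 1/p = 1/0.2370″ = 4.2194 pc.
m − M = 5 log₁₀(4.2194) − 5 = 3.1263 − 5 = -1.8737.
M = m − (m − M) = 5.50 − (-1.8737) = 7.374.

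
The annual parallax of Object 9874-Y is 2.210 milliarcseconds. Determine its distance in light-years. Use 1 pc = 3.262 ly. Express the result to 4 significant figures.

p = 2.210 milliarcseconds = 0.002210 arcsec.
d = 1/p = 1/0.002210 = 452.49 pc.
In light-years: 452.49 × 3.262 = 1476 ly.

1476 light years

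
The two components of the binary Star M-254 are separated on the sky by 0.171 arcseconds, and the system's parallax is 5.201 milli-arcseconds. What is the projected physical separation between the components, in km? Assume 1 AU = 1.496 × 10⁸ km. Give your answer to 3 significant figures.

4.92 × 10^9 km

d = 1/p = 1/0.005201″ = 192.27 pc.
At distance d (pc), an angle of θ arcsec spans θ·d AU: s = 0.171 × 192.27 = 32.878 AU.
= 32.878 × 1.496 × 10⁸ km = 4.9185 × 10^9 km.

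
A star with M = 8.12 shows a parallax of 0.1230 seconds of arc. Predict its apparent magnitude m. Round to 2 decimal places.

m = 7.67

d = 1/p = 1/0.1230″ = 8.1301 pc.
m − M = 5 log₁₀ d − 5 = 5 log₁₀(8.1301) − 5 = 4.5505 − 5 = -0.4495.
m = M + (m − M) = 8.12 + (-0.4495) = 7.67.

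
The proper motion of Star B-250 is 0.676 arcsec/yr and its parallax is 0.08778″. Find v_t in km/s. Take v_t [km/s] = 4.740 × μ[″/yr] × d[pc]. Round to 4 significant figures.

36.50 km/s

d = 1/p = 1/0.08778″ = 11.392 pc.
v_t = 4.74 × μ × d = 4.74 × 0.676 × 11.392 = 36.503 km/s.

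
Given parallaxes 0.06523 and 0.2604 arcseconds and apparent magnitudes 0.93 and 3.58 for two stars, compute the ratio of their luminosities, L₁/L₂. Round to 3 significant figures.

L₁/L₂ = 183

d₁ = 1/p₁ = 1/0.06523″ = 15.33 pc; d₂ = 1/p₂ = 1/0.2604″ = 3.8402 pc.
M₁ = m₁ − 5 log₁₀ d₁ + 5 = 0.93 − 5.9277 + 5 = 0.0023.
M₂ = 3.58 − 2.9218 + 5 = 5.6582.
L₁/L₂ = 10^(0.4(M₂ − M₁)) = 10^(0.4 × 5.6559) = 10^2.26236 = 182.96.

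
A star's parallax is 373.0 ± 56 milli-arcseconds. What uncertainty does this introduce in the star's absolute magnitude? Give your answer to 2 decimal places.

M = m − 5 log₁₀ d + 5 = m + 5 log₁₀ p + 5, so ∂M/∂p = 5/(p ln 10).
σ_M = (5/ln 10) · (σ_p/p) = 2.1715 × 56/373.0 = 2.1715 × 0.15013 = 0.32601.

σ_M = 0.33 mag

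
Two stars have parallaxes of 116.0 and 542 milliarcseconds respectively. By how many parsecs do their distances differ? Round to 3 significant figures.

d_A = 1/0.1160″ = 8.6207 pc; d_B = 1/0.5420″ = 1.845 pc.
|d_B − d_A| = |1.845 − 8.6207| = 6.7757 pc.

6.78 pc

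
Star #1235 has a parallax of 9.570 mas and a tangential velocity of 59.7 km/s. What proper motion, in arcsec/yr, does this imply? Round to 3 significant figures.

0.121 arcsec/yr

d = 1/p = 1/0.009570″ = 104.49 pc.
μ = v_t / (4.74 d) = 59.7 / (4.74 × 104.49) = 59.7 / 495.28 = 0.12054 ″/yr.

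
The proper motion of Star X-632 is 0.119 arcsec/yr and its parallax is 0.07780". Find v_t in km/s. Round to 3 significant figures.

d = 1/p = 1/0.07780″ = 12.853 pc.
v_t = 4.74 × μ × d = 4.74 × 0.119 × 12.853 = 7.2499 km/s.

7.25 km/s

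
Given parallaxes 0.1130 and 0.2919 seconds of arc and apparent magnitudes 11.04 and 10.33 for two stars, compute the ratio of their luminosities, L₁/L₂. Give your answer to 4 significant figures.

L₁/L₂ = 3.470

d₁ = 1/p₁ = 1/0.1130″ = 8.8496 pc; d₂ = 1/p₂ = 1/0.2919″ = 3.4258 pc.
M₁ = m₁ − 5 log₁₀ d₁ + 5 = 11.04 − 4.7346 + 5 = 11.3054.
M₂ = 10.33 − 2.6738 + 5 = 12.6562.
L₁/L₂ = 10^(0.4(M₂ − M₁)) = 10^(0.4 × 1.3508) = 10^0.54032 = 3.4699.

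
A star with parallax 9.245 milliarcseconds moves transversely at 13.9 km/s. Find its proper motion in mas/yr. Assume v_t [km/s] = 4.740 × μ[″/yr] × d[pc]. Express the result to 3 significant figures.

27.1 mas/yr

d = 1/p = 1/0.009245″ = 108.17 pc.
μ = v_t / (4.74 d) = 13.9 / (4.74 × 108.17) = 13.9 / 512.73 = 0.02711 ″/yr = 27.11 mas/yr.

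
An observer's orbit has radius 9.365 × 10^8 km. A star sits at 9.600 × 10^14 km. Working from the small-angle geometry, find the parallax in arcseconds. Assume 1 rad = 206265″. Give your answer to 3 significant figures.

θ ≈ B/d = (9.365 × 10^8) / (9.600 × 10^14) = 9.7552 × 10^-7 rad.
In arcseconds: 9.7552 × 10^-7 × 206265 = 0.20122″.

0.201 arcsec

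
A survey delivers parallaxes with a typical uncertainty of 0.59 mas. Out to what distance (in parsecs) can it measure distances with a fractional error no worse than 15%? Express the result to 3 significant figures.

254 pc

σ_d/d = σ_p/p, so the condition is σ_p/p ≤ 0.15, i.e. p ≥ σ_p/0.15.
p_min = 0.59/0.15 = 3.9333 mas = 0.0039333 arcsec.
d_max = 1/p_min = 1/0.0039333 = 254.24 pc.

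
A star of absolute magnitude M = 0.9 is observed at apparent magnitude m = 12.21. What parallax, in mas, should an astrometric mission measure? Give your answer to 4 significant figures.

m − M = 12.21 − 0.9 = 11.31.
d = 10^((m−M)/5 + 1) = 10^3.262 = 1828.1 pc.
p = 1/d = 1/1828.1 = 0.00054702 arcsec = 0.54702 mas.

0.5470 mas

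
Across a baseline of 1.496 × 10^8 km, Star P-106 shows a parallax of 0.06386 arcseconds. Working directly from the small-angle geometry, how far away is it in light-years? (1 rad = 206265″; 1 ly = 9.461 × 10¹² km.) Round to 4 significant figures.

θ = 0.06386″ = 0.06386/206265 = 3.0960 × 10^-7 rad.
d = B/θ = (1.496 × 10^8) / (3.0960 × 10^-7) = 4.8320 × 10^14 km = (4.8320 × 10^14) / (9.461 × 10^12) ly = 51.073 ly.

51.07 ly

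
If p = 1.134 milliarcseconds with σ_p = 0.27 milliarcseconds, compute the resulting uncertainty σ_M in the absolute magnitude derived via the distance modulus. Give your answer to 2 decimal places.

M = m − 5 log₁₀ d + 5 = m + 5 log₁₀ p + 5, so ∂M/∂p = 5/(p ln 10).
σ_M = (5/ln 10) · (σ_p/p) = 2.1715 × 0.27/1.134 = 2.1715 × 0.2381 = 0.51703.

σ_M = 0.52 mag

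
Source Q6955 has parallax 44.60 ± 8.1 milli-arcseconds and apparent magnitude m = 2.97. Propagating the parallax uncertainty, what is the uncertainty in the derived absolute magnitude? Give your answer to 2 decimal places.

M = m − 5 log₁₀ d + 5 = m + 5 log₁₀ p + 5, so ∂M/∂p = 5/(p ln 10).
σ_M = (5/ln 10) · (σ_p/p) = 2.1715 × 8.1/44.60 = 2.1715 × 0.18161 = 0.39437.

σ_M = 0.39 mag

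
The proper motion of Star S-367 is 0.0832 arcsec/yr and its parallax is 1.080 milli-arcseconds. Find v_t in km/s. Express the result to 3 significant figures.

365 km/s

d = 1/p = 1/0.001080″ = 925.93 pc.
v_t = 4.74 × μ × d = 4.74 × 0.0832 × 925.93 = 365.16 km/s.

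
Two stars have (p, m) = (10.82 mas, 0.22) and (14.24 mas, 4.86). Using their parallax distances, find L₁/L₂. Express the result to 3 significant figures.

d₁ = 1/p₁ = 1/0.01082″ = 92.421 pc; d₂ = 1/p₂ = 1/0.01424″ = 70.225 pc.
M₁ = m₁ − 5 log₁₀ d₁ + 5 = 0.22 − 9.8289 + 5 = -4.6089.
M₂ = 4.86 − 9.2325 + 5 = 0.6275.
L₁/L₂ = 10^(0.4(M₂ − M₁)) = 10^(0.4 × 5.2364) = 10^2.09456 = 124.33.

L₁/L₂ = 124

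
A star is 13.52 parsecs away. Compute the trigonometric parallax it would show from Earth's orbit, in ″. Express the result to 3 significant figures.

0.0740 ″

p = 1/d = 1/13.52 = 0.073964 arcsec.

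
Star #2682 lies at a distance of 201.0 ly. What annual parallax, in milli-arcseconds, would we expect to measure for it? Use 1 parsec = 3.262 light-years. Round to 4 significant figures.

d = 201.0 ly ÷ 3.262 = 61.619 pc.
p = 1/d = 1/61.619 = 0.016229 arcsec.
= 0.016229 × 1000 = 16.229 mas.

16.23 mas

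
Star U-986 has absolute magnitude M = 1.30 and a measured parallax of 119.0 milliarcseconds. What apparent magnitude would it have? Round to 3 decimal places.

d = 1/p = 1/0.1190″ = 8.4034 pc.
m − M = 5 log₁₀ d − 5 = 5 log₁₀(8.4034) − 5 = 4.6223 − 5 = -0.3777.
m = M + (m − M) = 1.30 + (-0.3777) = 0.922.

m = 0.922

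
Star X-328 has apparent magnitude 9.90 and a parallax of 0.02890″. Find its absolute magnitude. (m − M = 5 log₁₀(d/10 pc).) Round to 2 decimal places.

d = 1/p = 1/0.02890″ = 34.602 pc.
m − M = 5 log₁₀(34.602) − 5 = 7.6955 − 5 = 2.6955.
M = m − (m − M) = 9.90 − 2.6955 = 7.20.

M = 7.20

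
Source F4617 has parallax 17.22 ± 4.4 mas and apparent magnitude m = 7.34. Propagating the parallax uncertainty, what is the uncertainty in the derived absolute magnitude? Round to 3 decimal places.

M = m − 5 log₁₀ d + 5 = m + 5 log₁₀ p + 5, so ∂M/∂p = 5/(p ln 10).
σ_M = (5/ln 10) · (σ_p/p) = 2.1715 × 4.4/17.22 = 2.1715 × 0.25552 = 0.55486.

σ_M = 0.555 mag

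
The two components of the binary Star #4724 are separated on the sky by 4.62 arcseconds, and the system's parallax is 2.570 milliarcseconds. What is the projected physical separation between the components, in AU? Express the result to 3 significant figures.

1800 AU

d = 1/p = 1/0.002570″ = 389.11 pc.
At distance d (pc), an angle of θ arcsec spans θ·d AU: s = 4.62 × 389.11 = 1797.7 AU.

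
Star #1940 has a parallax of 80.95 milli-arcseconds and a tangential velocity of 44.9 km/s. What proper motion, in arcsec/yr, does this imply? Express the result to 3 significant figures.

d = 1/p = 1/0.08095″ = 12.353 pc.
μ = v_t / (4.74 d) = 44.9 / (4.74 × 12.353) = 44.9 / 58.553 = 0.76683 ″/yr.

0.767 arcsec/yr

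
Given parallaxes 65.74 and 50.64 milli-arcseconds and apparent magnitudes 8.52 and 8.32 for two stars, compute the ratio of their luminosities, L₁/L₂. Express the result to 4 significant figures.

L₁/L₂ = 0.4935

d₁ = 1/p₁ = 1/0.06574″ = 15.211 pc; d₂ = 1/p₂ = 1/0.05064″ = 19.747 pc.
M₁ = m₁ − 5 log₁₀ d₁ + 5 = 8.52 − 5.9108 + 5 = 7.6092.
M₂ = 8.32 − 6.4775 + 5 = 6.8425.
L₁/L₂ = 10^(0.4(M₂ − M₁)) = 10^(0.4 × (-0.7667)) = 10^(-0.30668) = 0.49354.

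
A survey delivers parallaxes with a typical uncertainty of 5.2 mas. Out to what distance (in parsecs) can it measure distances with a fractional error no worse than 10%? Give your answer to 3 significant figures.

σ_d/d = σ_p/p, so the condition is σ_p/p ≤ 0.10, i.e. p ≥ σ_p/0.10.
p_min = 5.2/0.10 = 52 mas = 0.052 arcsec.
d_max = 1/p_min = 1/0.052 = 19.231 pc.

19.2 pc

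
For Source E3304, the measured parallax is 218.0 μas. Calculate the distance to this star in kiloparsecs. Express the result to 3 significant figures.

p = 218.0 μas = 0.0002180 arcsec.
d = 1/p = 1/0.0002180 = 4587.2 pc.
= 4.5872 kpc.

4.59 kpc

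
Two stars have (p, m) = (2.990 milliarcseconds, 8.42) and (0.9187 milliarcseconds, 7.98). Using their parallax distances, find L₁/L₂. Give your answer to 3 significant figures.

d₁ = 1/p₁ = 1/0.002990″ = 334.45 pc; d₂ = 1/p₂ = 1/0.0009187″ = 1088.5 pc.
M₁ = m₁ − 5 log₁₀ d₁ + 5 = 8.42 − 12.6217 + 5 = 0.7983.
M₂ = 7.98 − 15.1841 + 5 = -2.2041.
L₁/L₂ = 10^(0.4(M₂ − M₁)) = 10^(0.4 × (-3.0024)) = 10^(-1.20096) = 0.062956.

L₁/L₂ = 0.0630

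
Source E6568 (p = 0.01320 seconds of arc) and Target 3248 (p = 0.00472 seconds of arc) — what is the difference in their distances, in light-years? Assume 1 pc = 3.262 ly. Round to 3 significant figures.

444 ly

d_A = 1/0.01320″ = 75.758 pc; d_B = 1/0.004720″ = 211.86 pc.
|d_B − d_A| = |211.86 − 75.758| = 136.1 pc = 136.1 × 3.262 ly = 443.96 ly.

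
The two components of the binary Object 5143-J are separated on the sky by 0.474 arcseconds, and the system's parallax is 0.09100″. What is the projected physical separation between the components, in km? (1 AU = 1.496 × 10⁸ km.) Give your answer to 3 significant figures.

d = 1/p = 1/0.09100″ = 10.989 pc.
At distance d (pc), an angle of θ arcsec spans θ·d AU: s = 0.474 × 10.989 = 5.2088 AU.
= 5.2088 × 1.496 × 10⁸ km = 7.7924 × 10^8 km.

7.79 × 10^8 km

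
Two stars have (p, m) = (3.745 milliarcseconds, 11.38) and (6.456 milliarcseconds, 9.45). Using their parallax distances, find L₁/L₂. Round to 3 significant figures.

L₁/L₂ = 0.502

d₁ = 1/p₁ = 1/0.003745″ = 267.02 pc; d₂ = 1/p₂ = 1/0.006456″ = 154.89 pc.
M₁ = m₁ − 5 log₁₀ d₁ + 5 = 11.38 − 12.1327 + 5 = 4.2473.
M₂ = 9.45 − 10.9501 + 5 = 3.4999.
L₁/L₂ = 10^(0.4(M₂ − M₁)) = 10^(0.4 × (-0.7474)) = 10^(-0.29896) = 0.50239.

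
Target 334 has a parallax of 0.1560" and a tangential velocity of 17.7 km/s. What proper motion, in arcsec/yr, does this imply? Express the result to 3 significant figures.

0.583 arcsec/yr

d = 1/p = 1/0.1560″ = 6.4103 pc.
μ = v_t / (4.74 d) = 17.7 / (4.74 × 6.4103) = 17.7 / 30.385 = 0.58252 ″/yr.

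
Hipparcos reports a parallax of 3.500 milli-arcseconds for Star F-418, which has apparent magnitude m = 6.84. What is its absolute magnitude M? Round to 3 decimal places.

d = 1/p = 1/0.003500″ = 285.71 pc.
m − M = 5 log₁₀(285.71) − 5 = 12.2796 − 5 = 7.2796.
M = m − (m − M) = 6.84 − 7.2796 = -0.440.

M = -0.440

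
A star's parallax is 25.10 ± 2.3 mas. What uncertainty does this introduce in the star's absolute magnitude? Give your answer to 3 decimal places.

σ_M = 0.199 mag

M = m − 5 log₁₀ d + 5 = m + 5 log₁₀ p + 5, so ∂M/∂p = 5/(p ln 10).
σ_M = (5/ln 10) · (σ_p/p) = 2.1715 × 2.3/25.10 = 2.1715 × 0.091633 = 0.19898.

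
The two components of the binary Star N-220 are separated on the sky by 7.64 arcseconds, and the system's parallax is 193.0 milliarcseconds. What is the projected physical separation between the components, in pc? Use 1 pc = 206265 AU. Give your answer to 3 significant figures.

d = 1/p = 1/0.1930″ = 5.1813 pc.
At distance d (pc), an angle of θ arcsec spans θ·d AU: s = 7.64 × 5.1813 = 39.585 AU.
= 39.585 / 206265 = 0.00019191 pc.

0.000192 pc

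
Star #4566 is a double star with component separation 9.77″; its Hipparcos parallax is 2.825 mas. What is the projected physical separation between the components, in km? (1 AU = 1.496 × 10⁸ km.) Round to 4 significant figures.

5.174 × 10^11 km

d = 1/p = 1/0.002825″ = 353.98 pc.
At distance d (pc), an angle of θ arcsec spans θ·d AU: s = 9.77 × 353.98 = 3458.4 AU.
= 3458.4 × 1.496 × 10⁸ km = 5.1738 × 10^11 km.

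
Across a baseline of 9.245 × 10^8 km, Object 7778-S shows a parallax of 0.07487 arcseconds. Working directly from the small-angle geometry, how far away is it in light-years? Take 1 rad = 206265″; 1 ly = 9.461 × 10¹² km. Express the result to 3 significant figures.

θ = 0.07487″ = 0.07487/206265 = 3.6298 × 10^-7 rad.
d = B/θ = (9.245 × 10^8) / (3.6298 × 10^-7) = 2.5470 × 10^15 km = (2.5470 × 10^15) / (9.461 × 10^12) ly = 269.21 ly.

269 ly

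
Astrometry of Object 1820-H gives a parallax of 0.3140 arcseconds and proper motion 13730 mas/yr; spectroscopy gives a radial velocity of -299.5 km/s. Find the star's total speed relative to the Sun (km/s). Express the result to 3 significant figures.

d = 1/p = 1/0.3140″ = 3.1847 pc.
μ = 13730 mas/yr = 13.73 ″/yr.
v_t = 4.740 μ d = 4.740 × 13.73 × 3.1847 = 207.26 km/s.
v = √(v_r² + v_t²) = √((-299.5)² + 207.26²) = √132657 = 364.22 km/s.

364 km/s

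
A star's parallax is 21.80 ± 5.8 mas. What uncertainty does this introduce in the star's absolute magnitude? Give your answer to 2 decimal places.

M = m − 5 log₁₀ d + 5 = m + 5 log₁₀ p + 5, so ∂M/∂p = 5/(p ln 10).
σ_M = (5/ln 10) · (σ_p/p) = 2.1715 × 5.8/21.80 = 2.1715 × 0.26606 = 0.57775.

σ_M = 0.58 mag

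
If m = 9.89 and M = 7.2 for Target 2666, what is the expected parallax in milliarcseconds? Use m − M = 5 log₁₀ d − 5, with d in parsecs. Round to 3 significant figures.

m − M = 9.89 − 7.2 = 2.69.
d = 10^((m−M)/5 + 1) = 10^1.538 = 34.514 pc.
p = 1/d = 1/34.514 = 0.028974 arcsec = 28.974 mas.

29.0 mas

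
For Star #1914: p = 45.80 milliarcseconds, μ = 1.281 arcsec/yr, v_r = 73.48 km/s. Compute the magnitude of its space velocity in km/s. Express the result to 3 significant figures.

152 km/s

d = 1/p = 1/0.04580″ = 21.834 pc.
v_t = 4.740 μ d = 4.740 × 1.281 × 21.834 = 132.57 km/s.
v = √(v_r² + v_t²) = √(73.48² + 132.57²) = √22974.1 = 151.57 km/s.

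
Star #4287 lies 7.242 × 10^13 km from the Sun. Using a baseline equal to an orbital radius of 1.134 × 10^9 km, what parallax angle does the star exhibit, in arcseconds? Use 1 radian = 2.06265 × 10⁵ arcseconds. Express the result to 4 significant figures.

3.230 arcsec

θ ≈ B/d = (1.134 × 10^9) / (7.242 × 10^13) = 1.5659 × 10^-5 rad.
In arcseconds: 1.5659 × 10^-5 × 206265 = 3.2299″.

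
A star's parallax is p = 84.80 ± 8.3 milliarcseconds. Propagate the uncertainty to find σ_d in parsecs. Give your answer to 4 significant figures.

1.154 pc

d = 1/p, so σ_d = σ_p / p².
σ_d = 0.00830 / (0.08480)² = 0.00830 / 0.007191 = 1.1542 pc.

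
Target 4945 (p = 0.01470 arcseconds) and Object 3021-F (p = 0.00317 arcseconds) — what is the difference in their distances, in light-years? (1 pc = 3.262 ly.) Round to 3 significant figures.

d_A = 1/0.01470″ = 68.027 pc; d_B = 1/0.003170″ = 315.46 pc.
|d_B − d_A| = |315.46 − 68.027| = 247.43 pc = 247.43 × 3.262 ly = 807.12 ly.

807 ly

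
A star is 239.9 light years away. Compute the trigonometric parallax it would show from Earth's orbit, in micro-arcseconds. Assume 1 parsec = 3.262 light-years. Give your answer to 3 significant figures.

13600 μas

d = 239.9 ly ÷ 3.262 = 73.544 pc.
p = 1/d = 1/73.544 = 0.013597 arcsec.
= 0.013597 × 10⁶ = 13597 μas.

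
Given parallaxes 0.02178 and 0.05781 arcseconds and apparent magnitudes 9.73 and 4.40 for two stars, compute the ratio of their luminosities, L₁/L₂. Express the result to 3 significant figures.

d₁ = 1/p₁ = 1/0.02178″ = 45.914 pc; d₂ = 1/p₂ = 1/0.05781″ = 17.298 pc.
M₁ = m₁ − 5 log₁₀ d₁ + 5 = 9.73 − 8.3097 + 5 = 6.4203.
M₂ = 4.40 − 6.1900 + 5 = 3.2100.
L₁/L₂ = 10^(0.4(M₂ − M₁)) = 10^(0.4 × (-3.2103)) = 10^(-1.28412) = 0.051985.

L₁/L₂ = 0.0520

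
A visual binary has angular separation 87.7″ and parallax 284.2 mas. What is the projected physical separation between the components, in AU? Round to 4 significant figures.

d = 1/p = 1/0.2842″ = 3.5186 pc.
At distance d (pc), an angle of θ arcsec spans θ·d AU: s = 87.7 × 3.5186 = 308.58 AU.

308.6 AU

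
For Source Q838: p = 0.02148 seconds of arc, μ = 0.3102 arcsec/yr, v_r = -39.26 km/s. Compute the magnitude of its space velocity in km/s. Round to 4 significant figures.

78.91 km/s

d = 1/p = 1/0.02148″ = 46.555 pc.
v_t = 4.740 μ d = 4.740 × 0.3102 × 46.555 = 68.452 km/s.
v = √(v_r² + v_t²) = √((-39.26)² + 68.452²) = √6227.02 = 78.911 km/s.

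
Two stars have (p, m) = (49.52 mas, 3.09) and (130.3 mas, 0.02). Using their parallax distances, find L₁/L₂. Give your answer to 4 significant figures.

L₁/L₂ = 0.4096

d₁ = 1/p₁ = 1/0.04952″ = 20.194 pc; d₂ = 1/p₂ = 1/0.1303″ = 7.6746 pc.
M₁ = m₁ − 5 log₁₀ d₁ + 5 = 3.09 − 6.5261 + 5 = 1.5639.
M₂ = 0.02 − 4.4253 + 5 = 0.5947.
L₁/L₂ = 10^(0.4(M₂ − M₁)) = 10^(0.4 × (-0.9692)) = 10^(-0.38768) = 0.40956.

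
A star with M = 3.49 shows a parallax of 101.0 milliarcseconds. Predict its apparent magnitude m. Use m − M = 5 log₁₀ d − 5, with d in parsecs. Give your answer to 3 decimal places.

m = 3.468

d = 1/p = 1/0.1010″ = 9.901 pc.
m − M = 5 log₁₀ d − 5 = 5 log₁₀(9.901) − 5 = 4.9784 − 5 = -0.0216.
m = M + (m − M) = 3.49 + (-0.0216) = 3.468.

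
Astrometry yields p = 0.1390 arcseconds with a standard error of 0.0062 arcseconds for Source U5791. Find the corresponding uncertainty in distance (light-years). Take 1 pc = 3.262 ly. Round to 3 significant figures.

1.05 ly

d = 1/p, so σ_d = σ_p / p².
σ_d = 0.00620 / (0.1390)² = 0.00620 / 0.019321 = 0.32089 pc = 0.32089 × 3.262 ly = 1.0467 ly.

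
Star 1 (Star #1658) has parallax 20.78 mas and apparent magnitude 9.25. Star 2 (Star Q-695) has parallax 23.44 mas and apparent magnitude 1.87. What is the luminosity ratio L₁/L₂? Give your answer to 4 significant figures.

d₁ = 1/p₁ = 1/0.02078″ = 48.123 pc; d₂ = 1/p₂ = 1/0.02344″ = 42.662 pc.
M₁ = m₁ − 5 log₁₀ d₁ + 5 = 9.25 − 8.4118 + 5 = 5.8382.
M₂ = 1.87 − 8.1502 + 5 = -1.2802.
L₁/L₂ = 10^(0.4(M₂ − M₁)) = 10^(0.4 × (-7.1184)) = 10^(-2.84736) = 0.0014212.

L₁/L₂ = 0.001421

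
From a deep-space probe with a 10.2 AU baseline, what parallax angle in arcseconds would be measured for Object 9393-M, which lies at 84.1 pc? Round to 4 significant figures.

0.1213 arcsec

p (arcsec) = B (AU) / d (pc).
p = 10.2 / 84.1 = 0.12128 arcsec.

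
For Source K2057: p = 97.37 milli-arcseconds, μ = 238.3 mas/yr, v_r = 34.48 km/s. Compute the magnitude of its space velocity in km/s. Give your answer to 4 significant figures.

36.38 km/s

d = 1/p = 1/0.09737″ = 10.27 pc.
μ = 238.3 mas/yr = 0.2383 ″/yr.
v_t = 4.740 μ d = 4.740 × 0.2383 × 10.27 = 11.6 km/s.
v = √(v_r² + v_t²) = √(34.48² + 11.6²) = √1323.43 = 36.379 km/s.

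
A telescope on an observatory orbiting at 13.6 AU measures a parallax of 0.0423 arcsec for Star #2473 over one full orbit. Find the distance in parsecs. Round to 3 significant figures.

322 pc

With baseline B (in AU) and parallax p (in arcsec), d = B/p parsecs.
d = 13.6 / 0.0423 = 321.51 pc.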